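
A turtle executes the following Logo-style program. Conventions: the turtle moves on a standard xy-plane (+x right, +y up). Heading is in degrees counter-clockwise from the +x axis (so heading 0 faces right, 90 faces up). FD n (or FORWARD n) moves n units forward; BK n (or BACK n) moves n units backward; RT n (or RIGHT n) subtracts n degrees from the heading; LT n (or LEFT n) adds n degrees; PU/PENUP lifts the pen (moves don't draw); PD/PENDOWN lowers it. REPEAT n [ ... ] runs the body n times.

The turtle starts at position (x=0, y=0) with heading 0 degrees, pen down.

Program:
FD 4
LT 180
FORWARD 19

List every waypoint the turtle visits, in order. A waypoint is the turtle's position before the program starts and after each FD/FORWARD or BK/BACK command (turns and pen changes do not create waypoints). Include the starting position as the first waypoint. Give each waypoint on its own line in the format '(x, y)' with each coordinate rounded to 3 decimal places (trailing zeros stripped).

Answer: (0, 0)
(4, 0)
(-15, 0)

Derivation:
Executing turtle program step by step:
Start: pos=(0,0), heading=0, pen down
FD 4: (0,0) -> (4,0) [heading=0, draw]
LT 180: heading 0 -> 180
FD 19: (4,0) -> (-15,0) [heading=180, draw]
Final: pos=(-15,0), heading=180, 2 segment(s) drawn
Waypoints (3 total):
(0, 0)
(4, 0)
(-15, 0)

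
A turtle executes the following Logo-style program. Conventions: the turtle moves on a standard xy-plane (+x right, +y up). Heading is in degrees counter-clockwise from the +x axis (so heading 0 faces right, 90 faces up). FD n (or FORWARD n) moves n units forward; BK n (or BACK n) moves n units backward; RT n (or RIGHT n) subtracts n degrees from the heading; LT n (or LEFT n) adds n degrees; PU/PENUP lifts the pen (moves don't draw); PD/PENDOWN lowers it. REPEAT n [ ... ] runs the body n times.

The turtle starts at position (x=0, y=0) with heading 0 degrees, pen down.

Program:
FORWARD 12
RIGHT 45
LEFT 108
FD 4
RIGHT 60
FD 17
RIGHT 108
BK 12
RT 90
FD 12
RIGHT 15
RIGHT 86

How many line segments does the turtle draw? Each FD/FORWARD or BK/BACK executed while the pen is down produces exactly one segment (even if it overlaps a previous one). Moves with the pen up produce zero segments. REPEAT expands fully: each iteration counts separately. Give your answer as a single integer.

Executing turtle program step by step:
Start: pos=(0,0), heading=0, pen down
FD 12: (0,0) -> (12,0) [heading=0, draw]
RT 45: heading 0 -> 315
LT 108: heading 315 -> 63
FD 4: (12,0) -> (13.816,3.564) [heading=63, draw]
RT 60: heading 63 -> 3
FD 17: (13.816,3.564) -> (30.793,4.454) [heading=3, draw]
RT 108: heading 3 -> 255
BK 12: (30.793,4.454) -> (33.898,16.045) [heading=255, draw]
RT 90: heading 255 -> 165
FD 12: (33.898,16.045) -> (22.307,19.151) [heading=165, draw]
RT 15: heading 165 -> 150
RT 86: heading 150 -> 64
Final: pos=(22.307,19.151), heading=64, 5 segment(s) drawn
Segments drawn: 5

Answer: 5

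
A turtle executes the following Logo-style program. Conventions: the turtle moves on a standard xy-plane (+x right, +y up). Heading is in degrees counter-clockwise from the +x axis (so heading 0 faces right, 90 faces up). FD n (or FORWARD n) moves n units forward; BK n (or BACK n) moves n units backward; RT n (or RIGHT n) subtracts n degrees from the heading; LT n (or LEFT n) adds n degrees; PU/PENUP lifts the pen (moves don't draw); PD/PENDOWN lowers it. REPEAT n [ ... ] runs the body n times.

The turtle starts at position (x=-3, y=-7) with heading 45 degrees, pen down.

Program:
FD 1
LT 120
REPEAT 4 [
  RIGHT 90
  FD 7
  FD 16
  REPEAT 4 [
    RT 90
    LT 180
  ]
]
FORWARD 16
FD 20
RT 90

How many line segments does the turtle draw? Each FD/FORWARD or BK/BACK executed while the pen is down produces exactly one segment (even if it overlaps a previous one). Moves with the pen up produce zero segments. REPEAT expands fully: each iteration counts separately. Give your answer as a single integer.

Answer: 11

Derivation:
Executing turtle program step by step:
Start: pos=(-3,-7), heading=45, pen down
FD 1: (-3,-7) -> (-2.293,-6.293) [heading=45, draw]
LT 120: heading 45 -> 165
REPEAT 4 [
  -- iteration 1/4 --
  RT 90: heading 165 -> 75
  FD 7: (-2.293,-6.293) -> (-0.481,0.469) [heading=75, draw]
  FD 16: (-0.481,0.469) -> (3.66,15.923) [heading=75, draw]
  REPEAT 4 [
    -- iteration 1/4 --
    RT 90: heading 75 -> 345
    LT 180: heading 345 -> 165
    -- iteration 2/4 --
    RT 90: heading 165 -> 75
    LT 180: heading 75 -> 255
    -- iteration 3/4 --
    RT 90: heading 255 -> 165
    LT 180: heading 165 -> 345
    -- iteration 4/4 --
    RT 90: heading 345 -> 255
    LT 180: heading 255 -> 75
  ]
  -- iteration 2/4 --
  RT 90: heading 75 -> 345
  FD 7: (3.66,15.923) -> (10.421,14.112) [heading=345, draw]
  FD 16: (10.421,14.112) -> (25.876,9.971) [heading=345, draw]
  REPEAT 4 [
    -- iteration 1/4 --
    RT 90: heading 345 -> 255
    LT 180: heading 255 -> 75
    -- iteration 2/4 --
    RT 90: heading 75 -> 345
    LT 180: heading 345 -> 165
    -- iteration 3/4 --
    RT 90: heading 165 -> 75
    LT 180: heading 75 -> 255
    -- iteration 4/4 --
    RT 90: heading 255 -> 165
    LT 180: heading 165 -> 345
  ]
  -- iteration 3/4 --
  RT 90: heading 345 -> 255
  FD 7: (25.876,9.971) -> (24.065,3.209) [heading=255, draw]
  FD 16: (24.065,3.209) -> (19.923,-12.246) [heading=255, draw]
  REPEAT 4 [
    -- iteration 1/4 --
    RT 90: heading 255 -> 165
    LT 180: heading 165 -> 345
    -- iteration 2/4 --
    RT 90: heading 345 -> 255
    LT 180: heading 255 -> 75
    -- iteration 3/4 --
    RT 90: heading 75 -> 345
    LT 180: heading 345 -> 165
    -- iteration 4/4 --
    RT 90: heading 165 -> 75
    LT 180: heading 75 -> 255
  ]
  -- iteration 4/4 --
  RT 90: heading 255 -> 165
  FD 7: (19.923,-12.246) -> (13.162,-10.434) [heading=165, draw]
  FD 16: (13.162,-10.434) -> (-2.293,-6.293) [heading=165, draw]
  REPEAT 4 [
    -- iteration 1/4 --
    RT 90: heading 165 -> 75
    LT 180: heading 75 -> 255
    -- iteration 2/4 --
    RT 90: heading 255 -> 165
    LT 180: heading 165 -> 345
    -- iteration 3/4 --
    RT 90: heading 345 -> 255
    LT 180: heading 255 -> 75
    -- iteration 4/4 --
    RT 90: heading 75 -> 345
    LT 180: heading 345 -> 165
  ]
]
FD 16: (-2.293,-6.293) -> (-17.748,-2.152) [heading=165, draw]
FD 20: (-17.748,-2.152) -> (-37.066,3.025) [heading=165, draw]
RT 90: heading 165 -> 75
Final: pos=(-37.066,3.025), heading=75, 11 segment(s) drawn
Segments drawn: 11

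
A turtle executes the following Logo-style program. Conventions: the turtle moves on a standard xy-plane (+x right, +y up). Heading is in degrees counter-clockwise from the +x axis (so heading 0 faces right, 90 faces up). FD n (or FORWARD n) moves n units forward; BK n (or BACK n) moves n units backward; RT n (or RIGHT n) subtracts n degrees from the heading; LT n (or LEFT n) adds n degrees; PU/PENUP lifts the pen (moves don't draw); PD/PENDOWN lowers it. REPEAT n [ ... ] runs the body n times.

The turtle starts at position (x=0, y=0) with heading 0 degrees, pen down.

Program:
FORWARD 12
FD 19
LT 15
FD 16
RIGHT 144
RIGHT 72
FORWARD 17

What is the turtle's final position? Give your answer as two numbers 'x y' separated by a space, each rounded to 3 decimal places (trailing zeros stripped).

Executing turtle program step by step:
Start: pos=(0,0), heading=0, pen down
FD 12: (0,0) -> (12,0) [heading=0, draw]
FD 19: (12,0) -> (31,0) [heading=0, draw]
LT 15: heading 0 -> 15
FD 16: (31,0) -> (46.455,4.141) [heading=15, draw]
RT 144: heading 15 -> 231
RT 72: heading 231 -> 159
FD 17: (46.455,4.141) -> (30.584,10.233) [heading=159, draw]
Final: pos=(30.584,10.233), heading=159, 4 segment(s) drawn

Answer: 30.584 10.233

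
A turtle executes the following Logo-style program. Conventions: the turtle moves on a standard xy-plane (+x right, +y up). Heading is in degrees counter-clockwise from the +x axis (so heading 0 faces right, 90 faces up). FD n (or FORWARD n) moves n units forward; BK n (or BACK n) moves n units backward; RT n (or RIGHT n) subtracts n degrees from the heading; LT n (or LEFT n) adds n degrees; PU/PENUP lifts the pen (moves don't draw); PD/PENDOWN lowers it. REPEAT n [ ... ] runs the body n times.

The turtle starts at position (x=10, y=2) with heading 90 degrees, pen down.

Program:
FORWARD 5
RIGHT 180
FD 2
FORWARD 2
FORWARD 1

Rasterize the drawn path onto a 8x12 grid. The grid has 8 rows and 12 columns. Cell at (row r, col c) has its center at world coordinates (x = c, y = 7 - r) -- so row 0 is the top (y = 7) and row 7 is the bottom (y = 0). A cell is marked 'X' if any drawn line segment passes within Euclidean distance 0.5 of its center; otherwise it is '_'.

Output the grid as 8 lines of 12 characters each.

Segment 0: (10,2) -> (10,7)
Segment 1: (10,7) -> (10,5)
Segment 2: (10,5) -> (10,3)
Segment 3: (10,3) -> (10,2)

Answer: __________X_
__________X_
__________X_
__________X_
__________X_
__________X_
____________
____________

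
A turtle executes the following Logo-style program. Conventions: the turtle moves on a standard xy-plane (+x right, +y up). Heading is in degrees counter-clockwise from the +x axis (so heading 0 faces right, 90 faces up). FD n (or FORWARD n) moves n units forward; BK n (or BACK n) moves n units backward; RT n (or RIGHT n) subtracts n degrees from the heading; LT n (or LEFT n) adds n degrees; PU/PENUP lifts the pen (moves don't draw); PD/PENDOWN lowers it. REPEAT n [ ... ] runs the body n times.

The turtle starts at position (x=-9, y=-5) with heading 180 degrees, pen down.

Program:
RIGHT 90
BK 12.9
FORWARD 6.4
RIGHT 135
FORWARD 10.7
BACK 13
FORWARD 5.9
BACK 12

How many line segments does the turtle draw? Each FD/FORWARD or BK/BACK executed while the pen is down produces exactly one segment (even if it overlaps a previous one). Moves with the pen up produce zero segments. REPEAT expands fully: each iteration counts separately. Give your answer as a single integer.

Answer: 6

Derivation:
Executing turtle program step by step:
Start: pos=(-9,-5), heading=180, pen down
RT 90: heading 180 -> 90
BK 12.9: (-9,-5) -> (-9,-17.9) [heading=90, draw]
FD 6.4: (-9,-17.9) -> (-9,-11.5) [heading=90, draw]
RT 135: heading 90 -> 315
FD 10.7: (-9,-11.5) -> (-1.434,-19.066) [heading=315, draw]
BK 13: (-1.434,-19.066) -> (-10.626,-9.874) [heading=315, draw]
FD 5.9: (-10.626,-9.874) -> (-6.454,-14.046) [heading=315, draw]
BK 12: (-6.454,-14.046) -> (-14.94,-5.56) [heading=315, draw]
Final: pos=(-14.94,-5.56), heading=315, 6 segment(s) drawn
Segments drawn: 6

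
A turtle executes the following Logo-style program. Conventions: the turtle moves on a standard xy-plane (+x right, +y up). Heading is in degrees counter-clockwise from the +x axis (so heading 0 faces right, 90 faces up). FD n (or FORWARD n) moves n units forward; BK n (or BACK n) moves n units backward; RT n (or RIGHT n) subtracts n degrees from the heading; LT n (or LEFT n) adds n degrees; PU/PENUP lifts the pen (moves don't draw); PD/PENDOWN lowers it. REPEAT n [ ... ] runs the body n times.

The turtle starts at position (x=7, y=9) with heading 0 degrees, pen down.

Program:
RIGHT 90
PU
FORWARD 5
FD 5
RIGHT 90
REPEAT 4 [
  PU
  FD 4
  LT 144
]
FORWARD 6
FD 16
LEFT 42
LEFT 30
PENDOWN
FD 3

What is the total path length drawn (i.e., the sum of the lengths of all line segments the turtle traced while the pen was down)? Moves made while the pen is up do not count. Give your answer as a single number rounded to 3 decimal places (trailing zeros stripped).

Executing turtle program step by step:
Start: pos=(7,9), heading=0, pen down
RT 90: heading 0 -> 270
PU: pen up
FD 5: (7,9) -> (7,4) [heading=270, move]
FD 5: (7,4) -> (7,-1) [heading=270, move]
RT 90: heading 270 -> 180
REPEAT 4 [
  -- iteration 1/4 --
  PU: pen up
  FD 4: (7,-1) -> (3,-1) [heading=180, move]
  LT 144: heading 180 -> 324
  -- iteration 2/4 --
  PU: pen up
  FD 4: (3,-1) -> (6.236,-3.351) [heading=324, move]
  LT 144: heading 324 -> 108
  -- iteration 3/4 --
  PU: pen up
  FD 4: (6.236,-3.351) -> (5,0.453) [heading=108, move]
  LT 144: heading 108 -> 252
  -- iteration 4/4 --
  PU: pen up
  FD 4: (5,0.453) -> (3.764,-3.351) [heading=252, move]
  LT 144: heading 252 -> 36
]
FD 6: (3.764,-3.351) -> (8.618,0.176) [heading=36, move]
FD 16: (8.618,0.176) -> (21.562,9.58) [heading=36, move]
LT 42: heading 36 -> 78
LT 30: heading 78 -> 108
PD: pen down
FD 3: (21.562,9.58) -> (20.635,12.433) [heading=108, draw]
Final: pos=(20.635,12.433), heading=108, 1 segment(s) drawn

Segment lengths:
  seg 1: (21.562,9.58) -> (20.635,12.433), length = 3
Total = 3

Answer: 3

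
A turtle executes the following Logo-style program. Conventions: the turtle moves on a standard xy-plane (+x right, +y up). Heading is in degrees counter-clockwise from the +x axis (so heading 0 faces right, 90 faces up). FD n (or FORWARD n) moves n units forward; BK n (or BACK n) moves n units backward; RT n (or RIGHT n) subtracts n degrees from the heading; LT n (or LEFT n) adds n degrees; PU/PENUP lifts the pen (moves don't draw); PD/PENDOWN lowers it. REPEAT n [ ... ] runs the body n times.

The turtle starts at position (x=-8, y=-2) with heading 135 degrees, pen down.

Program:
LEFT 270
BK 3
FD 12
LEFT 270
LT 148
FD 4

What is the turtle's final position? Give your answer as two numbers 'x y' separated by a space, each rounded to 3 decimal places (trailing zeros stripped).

Executing turtle program step by step:
Start: pos=(-8,-2), heading=135, pen down
LT 270: heading 135 -> 45
BK 3: (-8,-2) -> (-10.121,-4.121) [heading=45, draw]
FD 12: (-10.121,-4.121) -> (-1.636,4.364) [heading=45, draw]
LT 270: heading 45 -> 315
LT 148: heading 315 -> 103
FD 4: (-1.636,4.364) -> (-2.536,8.261) [heading=103, draw]
Final: pos=(-2.536,8.261), heading=103, 3 segment(s) drawn

Answer: -2.536 8.261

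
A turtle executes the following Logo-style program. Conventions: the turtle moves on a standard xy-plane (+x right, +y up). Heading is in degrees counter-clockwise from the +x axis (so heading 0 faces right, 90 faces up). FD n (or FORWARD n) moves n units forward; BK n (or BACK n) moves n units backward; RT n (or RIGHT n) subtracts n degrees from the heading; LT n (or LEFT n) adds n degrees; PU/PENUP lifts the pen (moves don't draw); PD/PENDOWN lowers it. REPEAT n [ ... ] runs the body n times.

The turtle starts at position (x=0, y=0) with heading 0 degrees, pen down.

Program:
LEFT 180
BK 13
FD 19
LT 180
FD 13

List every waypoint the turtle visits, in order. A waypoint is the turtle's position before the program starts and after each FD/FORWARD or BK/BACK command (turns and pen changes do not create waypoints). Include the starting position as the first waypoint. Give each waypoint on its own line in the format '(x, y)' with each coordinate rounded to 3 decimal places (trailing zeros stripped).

Executing turtle program step by step:
Start: pos=(0,0), heading=0, pen down
LT 180: heading 0 -> 180
BK 13: (0,0) -> (13,0) [heading=180, draw]
FD 19: (13,0) -> (-6,0) [heading=180, draw]
LT 180: heading 180 -> 0
FD 13: (-6,0) -> (7,0) [heading=0, draw]
Final: pos=(7,0), heading=0, 3 segment(s) drawn
Waypoints (4 total):
(0, 0)
(13, 0)
(-6, 0)
(7, 0)

Answer: (0, 0)
(13, 0)
(-6, 0)
(7, 0)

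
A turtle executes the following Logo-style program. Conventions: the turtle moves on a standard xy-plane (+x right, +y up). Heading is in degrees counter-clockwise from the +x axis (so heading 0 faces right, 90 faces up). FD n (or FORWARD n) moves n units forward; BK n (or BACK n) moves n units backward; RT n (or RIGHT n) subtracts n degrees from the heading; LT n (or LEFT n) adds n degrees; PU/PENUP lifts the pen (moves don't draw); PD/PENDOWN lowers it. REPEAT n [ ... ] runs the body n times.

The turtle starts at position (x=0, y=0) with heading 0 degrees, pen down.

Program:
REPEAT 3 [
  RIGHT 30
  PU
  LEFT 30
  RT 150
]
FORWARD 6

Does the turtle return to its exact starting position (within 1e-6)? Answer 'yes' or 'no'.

Executing turtle program step by step:
Start: pos=(0,0), heading=0, pen down
REPEAT 3 [
  -- iteration 1/3 --
  RT 30: heading 0 -> 330
  PU: pen up
  LT 30: heading 330 -> 0
  RT 150: heading 0 -> 210
  -- iteration 2/3 --
  RT 30: heading 210 -> 180
  PU: pen up
  LT 30: heading 180 -> 210
  RT 150: heading 210 -> 60
  -- iteration 3/3 --
  RT 30: heading 60 -> 30
  PU: pen up
  LT 30: heading 30 -> 60
  RT 150: heading 60 -> 270
]
FD 6: (0,0) -> (0,-6) [heading=270, move]
Final: pos=(0,-6), heading=270, 0 segment(s) drawn

Start position: (0, 0)
Final position: (0, -6)
Distance = 6; >= 1e-6 -> NOT closed

Answer: no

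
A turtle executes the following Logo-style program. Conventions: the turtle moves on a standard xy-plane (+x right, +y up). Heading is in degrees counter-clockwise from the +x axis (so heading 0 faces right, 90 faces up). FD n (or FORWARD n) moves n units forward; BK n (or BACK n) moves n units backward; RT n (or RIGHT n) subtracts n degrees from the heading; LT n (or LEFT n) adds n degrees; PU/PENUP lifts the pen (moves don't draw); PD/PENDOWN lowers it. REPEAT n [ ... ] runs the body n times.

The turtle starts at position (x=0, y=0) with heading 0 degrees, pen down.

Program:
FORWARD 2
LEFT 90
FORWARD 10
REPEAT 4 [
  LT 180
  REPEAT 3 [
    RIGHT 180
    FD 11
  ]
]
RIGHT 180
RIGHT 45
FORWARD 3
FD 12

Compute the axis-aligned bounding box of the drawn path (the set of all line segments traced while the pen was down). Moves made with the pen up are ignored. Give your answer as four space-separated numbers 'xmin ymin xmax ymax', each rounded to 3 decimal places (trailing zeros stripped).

Answer: -8.607 0 2 54

Derivation:
Executing turtle program step by step:
Start: pos=(0,0), heading=0, pen down
FD 2: (0,0) -> (2,0) [heading=0, draw]
LT 90: heading 0 -> 90
FD 10: (2,0) -> (2,10) [heading=90, draw]
REPEAT 4 [
  -- iteration 1/4 --
  LT 180: heading 90 -> 270
  REPEAT 3 [
    -- iteration 1/3 --
    RT 180: heading 270 -> 90
    FD 11: (2,10) -> (2,21) [heading=90, draw]
    -- iteration 2/3 --
    RT 180: heading 90 -> 270
    FD 11: (2,21) -> (2,10) [heading=270, draw]
    -- iteration 3/3 --
    RT 180: heading 270 -> 90
    FD 11: (2,10) -> (2,21) [heading=90, draw]
  ]
  -- iteration 2/4 --
  LT 180: heading 90 -> 270
  REPEAT 3 [
    -- iteration 1/3 --
    RT 180: heading 270 -> 90
    FD 11: (2,21) -> (2,32) [heading=90, draw]
    -- iteration 2/3 --
    RT 180: heading 90 -> 270
    FD 11: (2,32) -> (2,21) [heading=270, draw]
    -- iteration 3/3 --
    RT 180: heading 270 -> 90
    FD 11: (2,21) -> (2,32) [heading=90, draw]
  ]
  -- iteration 3/4 --
  LT 180: heading 90 -> 270
  REPEAT 3 [
    -- iteration 1/3 --
    RT 180: heading 270 -> 90
    FD 11: (2,32) -> (2,43) [heading=90, draw]
    -- iteration 2/3 --
    RT 180: heading 90 -> 270
    FD 11: (2,43) -> (2,32) [heading=270, draw]
    -- iteration 3/3 --
    RT 180: heading 270 -> 90
    FD 11: (2,32) -> (2,43) [heading=90, draw]
  ]
  -- iteration 4/4 --
  LT 180: heading 90 -> 270
  REPEAT 3 [
    -- iteration 1/3 --
    RT 180: heading 270 -> 90
    FD 11: (2,43) -> (2,54) [heading=90, draw]
    -- iteration 2/3 --
    RT 180: heading 90 -> 270
    FD 11: (2,54) -> (2,43) [heading=270, draw]
    -- iteration 3/3 --
    RT 180: heading 270 -> 90
    FD 11: (2,43) -> (2,54) [heading=90, draw]
  ]
]
RT 180: heading 90 -> 270
RT 45: heading 270 -> 225
FD 3: (2,54) -> (-0.121,51.879) [heading=225, draw]
FD 12: (-0.121,51.879) -> (-8.607,43.393) [heading=225, draw]
Final: pos=(-8.607,43.393), heading=225, 16 segment(s) drawn

Segment endpoints: x in {-8.607, -0.121, 0, 2, 2, 2, 2, 2, 2, 2, 2, 2, 2, 2}, y in {0, 10, 21, 32, 43, 43.393, 51.879, 54}
xmin=-8.607, ymin=0, xmax=2, ymax=54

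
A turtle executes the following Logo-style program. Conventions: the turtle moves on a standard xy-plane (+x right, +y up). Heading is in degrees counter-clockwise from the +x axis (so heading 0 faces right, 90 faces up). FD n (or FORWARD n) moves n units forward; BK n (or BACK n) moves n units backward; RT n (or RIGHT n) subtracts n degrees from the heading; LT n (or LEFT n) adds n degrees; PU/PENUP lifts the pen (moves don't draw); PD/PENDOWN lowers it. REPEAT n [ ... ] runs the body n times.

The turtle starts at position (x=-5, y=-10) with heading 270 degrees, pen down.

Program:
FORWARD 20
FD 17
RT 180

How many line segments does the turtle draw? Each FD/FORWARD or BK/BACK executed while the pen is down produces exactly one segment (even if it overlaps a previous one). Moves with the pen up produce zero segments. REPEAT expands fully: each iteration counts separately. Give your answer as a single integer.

Answer: 2

Derivation:
Executing turtle program step by step:
Start: pos=(-5,-10), heading=270, pen down
FD 20: (-5,-10) -> (-5,-30) [heading=270, draw]
FD 17: (-5,-30) -> (-5,-47) [heading=270, draw]
RT 180: heading 270 -> 90
Final: pos=(-5,-47), heading=90, 2 segment(s) drawn
Segments drawn: 2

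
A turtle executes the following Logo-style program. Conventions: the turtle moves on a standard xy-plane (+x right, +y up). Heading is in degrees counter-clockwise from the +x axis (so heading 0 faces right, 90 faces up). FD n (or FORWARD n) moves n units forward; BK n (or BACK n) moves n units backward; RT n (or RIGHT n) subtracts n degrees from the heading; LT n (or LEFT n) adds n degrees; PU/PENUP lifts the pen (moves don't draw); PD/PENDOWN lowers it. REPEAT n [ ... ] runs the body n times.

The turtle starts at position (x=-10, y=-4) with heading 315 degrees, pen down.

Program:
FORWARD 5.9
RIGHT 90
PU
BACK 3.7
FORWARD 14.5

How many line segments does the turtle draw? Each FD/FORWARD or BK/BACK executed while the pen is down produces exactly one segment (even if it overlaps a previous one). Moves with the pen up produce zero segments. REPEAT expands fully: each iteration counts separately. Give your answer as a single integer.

Executing turtle program step by step:
Start: pos=(-10,-4), heading=315, pen down
FD 5.9: (-10,-4) -> (-5.828,-8.172) [heading=315, draw]
RT 90: heading 315 -> 225
PU: pen up
BK 3.7: (-5.828,-8.172) -> (-3.212,-5.556) [heading=225, move]
FD 14.5: (-3.212,-5.556) -> (-13.465,-15.809) [heading=225, move]
Final: pos=(-13.465,-15.809), heading=225, 1 segment(s) drawn
Segments drawn: 1

Answer: 1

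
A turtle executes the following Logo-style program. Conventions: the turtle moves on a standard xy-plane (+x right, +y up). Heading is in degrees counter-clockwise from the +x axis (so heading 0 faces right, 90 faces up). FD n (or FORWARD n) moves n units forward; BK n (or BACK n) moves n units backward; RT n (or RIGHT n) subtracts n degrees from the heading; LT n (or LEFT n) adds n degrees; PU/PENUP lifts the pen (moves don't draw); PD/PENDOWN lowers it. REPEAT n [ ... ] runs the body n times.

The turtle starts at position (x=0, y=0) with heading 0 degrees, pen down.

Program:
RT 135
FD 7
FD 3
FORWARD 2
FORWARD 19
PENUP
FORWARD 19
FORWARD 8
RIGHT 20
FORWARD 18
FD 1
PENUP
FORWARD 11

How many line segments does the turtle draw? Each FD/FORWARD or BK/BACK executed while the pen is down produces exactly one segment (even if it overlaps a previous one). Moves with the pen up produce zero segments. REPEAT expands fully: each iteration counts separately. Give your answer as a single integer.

Answer: 4

Derivation:
Executing turtle program step by step:
Start: pos=(0,0), heading=0, pen down
RT 135: heading 0 -> 225
FD 7: (0,0) -> (-4.95,-4.95) [heading=225, draw]
FD 3: (-4.95,-4.95) -> (-7.071,-7.071) [heading=225, draw]
FD 2: (-7.071,-7.071) -> (-8.485,-8.485) [heading=225, draw]
FD 19: (-8.485,-8.485) -> (-21.92,-21.92) [heading=225, draw]
PU: pen up
FD 19: (-21.92,-21.92) -> (-35.355,-35.355) [heading=225, move]
FD 8: (-35.355,-35.355) -> (-41.012,-41.012) [heading=225, move]
RT 20: heading 225 -> 205
FD 18: (-41.012,-41.012) -> (-57.326,-48.619) [heading=205, move]
FD 1: (-57.326,-48.619) -> (-58.232,-49.042) [heading=205, move]
PU: pen up
FD 11: (-58.232,-49.042) -> (-68.201,-53.691) [heading=205, move]
Final: pos=(-68.201,-53.691), heading=205, 4 segment(s) drawn
Segments drawn: 4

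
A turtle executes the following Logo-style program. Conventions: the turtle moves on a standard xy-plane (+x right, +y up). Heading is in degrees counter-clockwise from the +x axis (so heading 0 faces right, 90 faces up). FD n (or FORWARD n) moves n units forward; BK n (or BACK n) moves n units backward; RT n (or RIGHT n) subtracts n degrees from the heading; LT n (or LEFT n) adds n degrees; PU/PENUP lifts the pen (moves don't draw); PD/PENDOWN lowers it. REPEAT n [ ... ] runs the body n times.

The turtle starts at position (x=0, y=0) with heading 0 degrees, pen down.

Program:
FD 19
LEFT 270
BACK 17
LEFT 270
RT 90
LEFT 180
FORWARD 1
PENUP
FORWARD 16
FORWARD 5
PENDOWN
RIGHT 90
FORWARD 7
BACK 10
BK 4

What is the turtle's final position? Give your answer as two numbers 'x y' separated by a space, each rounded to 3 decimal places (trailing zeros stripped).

Answer: 26 -5

Derivation:
Executing turtle program step by step:
Start: pos=(0,0), heading=0, pen down
FD 19: (0,0) -> (19,0) [heading=0, draw]
LT 270: heading 0 -> 270
BK 17: (19,0) -> (19,17) [heading=270, draw]
LT 270: heading 270 -> 180
RT 90: heading 180 -> 90
LT 180: heading 90 -> 270
FD 1: (19,17) -> (19,16) [heading=270, draw]
PU: pen up
FD 16: (19,16) -> (19,0) [heading=270, move]
FD 5: (19,0) -> (19,-5) [heading=270, move]
PD: pen down
RT 90: heading 270 -> 180
FD 7: (19,-5) -> (12,-5) [heading=180, draw]
BK 10: (12,-5) -> (22,-5) [heading=180, draw]
BK 4: (22,-5) -> (26,-5) [heading=180, draw]
Final: pos=(26,-5), heading=180, 6 segment(s) drawn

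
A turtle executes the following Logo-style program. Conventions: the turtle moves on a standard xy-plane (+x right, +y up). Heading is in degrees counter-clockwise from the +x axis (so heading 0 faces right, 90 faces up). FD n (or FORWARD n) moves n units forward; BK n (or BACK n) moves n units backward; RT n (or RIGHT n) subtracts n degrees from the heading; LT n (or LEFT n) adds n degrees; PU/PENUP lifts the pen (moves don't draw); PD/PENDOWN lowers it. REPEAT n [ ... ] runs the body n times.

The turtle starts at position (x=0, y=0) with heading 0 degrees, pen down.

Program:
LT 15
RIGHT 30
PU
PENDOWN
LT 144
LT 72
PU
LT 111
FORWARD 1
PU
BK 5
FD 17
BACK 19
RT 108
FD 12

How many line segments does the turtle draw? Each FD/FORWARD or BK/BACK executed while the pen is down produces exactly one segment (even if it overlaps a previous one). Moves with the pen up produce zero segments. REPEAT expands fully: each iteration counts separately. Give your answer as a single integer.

Executing turtle program step by step:
Start: pos=(0,0), heading=0, pen down
LT 15: heading 0 -> 15
RT 30: heading 15 -> 345
PU: pen up
PD: pen down
LT 144: heading 345 -> 129
LT 72: heading 129 -> 201
PU: pen up
LT 111: heading 201 -> 312
FD 1: (0,0) -> (0.669,-0.743) [heading=312, move]
PU: pen up
BK 5: (0.669,-0.743) -> (-2.677,2.973) [heading=312, move]
FD 17: (-2.677,2.973) -> (8.699,-9.661) [heading=312, move]
BK 19: (8.699,-9.661) -> (-4.015,4.459) [heading=312, move]
RT 108: heading 312 -> 204
FD 12: (-4.015,4.459) -> (-14.977,-0.422) [heading=204, move]
Final: pos=(-14.977,-0.422), heading=204, 0 segment(s) drawn
Segments drawn: 0

Answer: 0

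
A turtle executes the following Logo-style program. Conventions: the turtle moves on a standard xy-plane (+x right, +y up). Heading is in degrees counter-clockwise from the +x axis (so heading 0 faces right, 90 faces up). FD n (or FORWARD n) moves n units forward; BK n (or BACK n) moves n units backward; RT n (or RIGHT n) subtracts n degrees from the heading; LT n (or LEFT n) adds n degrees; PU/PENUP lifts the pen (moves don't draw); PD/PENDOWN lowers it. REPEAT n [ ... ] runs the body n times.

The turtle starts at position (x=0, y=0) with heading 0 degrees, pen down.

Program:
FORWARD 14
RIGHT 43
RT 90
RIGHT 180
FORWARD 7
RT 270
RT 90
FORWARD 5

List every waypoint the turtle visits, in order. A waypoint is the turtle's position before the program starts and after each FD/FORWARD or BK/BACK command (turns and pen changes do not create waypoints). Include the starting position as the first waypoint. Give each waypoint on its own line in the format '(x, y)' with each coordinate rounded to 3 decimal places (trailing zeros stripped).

Executing turtle program step by step:
Start: pos=(0,0), heading=0, pen down
FD 14: (0,0) -> (14,0) [heading=0, draw]
RT 43: heading 0 -> 317
RT 90: heading 317 -> 227
RT 180: heading 227 -> 47
FD 7: (14,0) -> (18.774,5.119) [heading=47, draw]
RT 270: heading 47 -> 137
RT 90: heading 137 -> 47
FD 5: (18.774,5.119) -> (22.184,8.776) [heading=47, draw]
Final: pos=(22.184,8.776), heading=47, 3 segment(s) drawn
Waypoints (4 total):
(0, 0)
(14, 0)
(18.774, 5.119)
(22.184, 8.776)

Answer: (0, 0)
(14, 0)
(18.774, 5.119)
(22.184, 8.776)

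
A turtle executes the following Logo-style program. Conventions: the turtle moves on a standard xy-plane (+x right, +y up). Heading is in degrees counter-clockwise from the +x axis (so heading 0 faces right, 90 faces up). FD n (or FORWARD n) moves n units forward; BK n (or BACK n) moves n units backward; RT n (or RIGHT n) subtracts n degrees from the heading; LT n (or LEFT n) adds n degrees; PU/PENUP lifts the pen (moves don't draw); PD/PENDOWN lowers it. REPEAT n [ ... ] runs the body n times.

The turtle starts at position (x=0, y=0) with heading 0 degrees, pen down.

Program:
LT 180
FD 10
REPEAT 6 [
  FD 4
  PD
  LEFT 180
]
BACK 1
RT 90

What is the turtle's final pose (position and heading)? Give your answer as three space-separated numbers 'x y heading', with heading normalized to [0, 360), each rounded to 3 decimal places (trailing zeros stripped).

Executing turtle program step by step:
Start: pos=(0,0), heading=0, pen down
LT 180: heading 0 -> 180
FD 10: (0,0) -> (-10,0) [heading=180, draw]
REPEAT 6 [
  -- iteration 1/6 --
  FD 4: (-10,0) -> (-14,0) [heading=180, draw]
  PD: pen down
  LT 180: heading 180 -> 0
  -- iteration 2/6 --
  FD 4: (-14,0) -> (-10,0) [heading=0, draw]
  PD: pen down
  LT 180: heading 0 -> 180
  -- iteration 3/6 --
  FD 4: (-10,0) -> (-14,0) [heading=180, draw]
  PD: pen down
  LT 180: heading 180 -> 0
  -- iteration 4/6 --
  FD 4: (-14,0) -> (-10,0) [heading=0, draw]
  PD: pen down
  LT 180: heading 0 -> 180
  -- iteration 5/6 --
  FD 4: (-10,0) -> (-14,0) [heading=180, draw]
  PD: pen down
  LT 180: heading 180 -> 0
  -- iteration 6/6 --
  FD 4: (-14,0) -> (-10,0) [heading=0, draw]
  PD: pen down
  LT 180: heading 0 -> 180
]
BK 1: (-10,0) -> (-9,0) [heading=180, draw]
RT 90: heading 180 -> 90
Final: pos=(-9,0), heading=90, 8 segment(s) drawn

Answer: -9 0 90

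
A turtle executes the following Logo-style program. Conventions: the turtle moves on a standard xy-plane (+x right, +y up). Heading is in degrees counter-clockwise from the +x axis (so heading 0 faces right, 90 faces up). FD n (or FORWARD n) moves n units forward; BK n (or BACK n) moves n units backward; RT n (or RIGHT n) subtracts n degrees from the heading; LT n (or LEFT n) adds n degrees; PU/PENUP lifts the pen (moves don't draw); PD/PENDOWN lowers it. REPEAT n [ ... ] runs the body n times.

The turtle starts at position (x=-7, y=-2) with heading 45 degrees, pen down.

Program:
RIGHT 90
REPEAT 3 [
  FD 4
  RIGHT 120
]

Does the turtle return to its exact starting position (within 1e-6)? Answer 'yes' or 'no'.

Executing turtle program step by step:
Start: pos=(-7,-2), heading=45, pen down
RT 90: heading 45 -> 315
REPEAT 3 [
  -- iteration 1/3 --
  FD 4: (-7,-2) -> (-4.172,-4.828) [heading=315, draw]
  RT 120: heading 315 -> 195
  -- iteration 2/3 --
  FD 4: (-4.172,-4.828) -> (-8.035,-5.864) [heading=195, draw]
  RT 120: heading 195 -> 75
  -- iteration 3/3 --
  FD 4: (-8.035,-5.864) -> (-7,-2) [heading=75, draw]
  RT 120: heading 75 -> 315
]
Final: pos=(-7,-2), heading=315, 3 segment(s) drawn

Start position: (-7, -2)
Final position: (-7, -2)
Distance = 0; < 1e-6 -> CLOSED

Answer: yes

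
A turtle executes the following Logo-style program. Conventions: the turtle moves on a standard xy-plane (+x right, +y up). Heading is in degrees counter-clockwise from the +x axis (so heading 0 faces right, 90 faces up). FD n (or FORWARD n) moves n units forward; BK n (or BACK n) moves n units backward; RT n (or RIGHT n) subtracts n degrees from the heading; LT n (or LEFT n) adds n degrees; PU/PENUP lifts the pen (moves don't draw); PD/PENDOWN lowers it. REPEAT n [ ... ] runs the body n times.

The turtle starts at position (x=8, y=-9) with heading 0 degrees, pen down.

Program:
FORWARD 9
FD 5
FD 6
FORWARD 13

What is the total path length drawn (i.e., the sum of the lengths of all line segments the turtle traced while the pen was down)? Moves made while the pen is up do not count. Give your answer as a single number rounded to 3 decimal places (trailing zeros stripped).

Executing turtle program step by step:
Start: pos=(8,-9), heading=0, pen down
FD 9: (8,-9) -> (17,-9) [heading=0, draw]
FD 5: (17,-9) -> (22,-9) [heading=0, draw]
FD 6: (22,-9) -> (28,-9) [heading=0, draw]
FD 13: (28,-9) -> (41,-9) [heading=0, draw]
Final: pos=(41,-9), heading=0, 4 segment(s) drawn

Segment lengths:
  seg 1: (8,-9) -> (17,-9), length = 9
  seg 2: (17,-9) -> (22,-9), length = 5
  seg 3: (22,-9) -> (28,-9), length = 6
  seg 4: (28,-9) -> (41,-9), length = 13
Total = 33

Answer: 33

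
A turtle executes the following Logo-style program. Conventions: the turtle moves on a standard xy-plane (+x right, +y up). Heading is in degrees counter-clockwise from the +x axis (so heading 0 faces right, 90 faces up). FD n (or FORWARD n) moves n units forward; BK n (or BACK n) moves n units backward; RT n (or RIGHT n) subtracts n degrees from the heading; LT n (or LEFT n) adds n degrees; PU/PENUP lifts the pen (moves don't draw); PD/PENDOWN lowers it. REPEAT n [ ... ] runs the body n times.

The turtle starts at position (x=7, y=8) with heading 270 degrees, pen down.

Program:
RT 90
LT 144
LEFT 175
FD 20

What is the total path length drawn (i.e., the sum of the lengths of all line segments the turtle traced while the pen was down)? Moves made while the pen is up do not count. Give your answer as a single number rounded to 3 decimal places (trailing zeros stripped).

Answer: 20

Derivation:
Executing turtle program step by step:
Start: pos=(7,8), heading=270, pen down
RT 90: heading 270 -> 180
LT 144: heading 180 -> 324
LT 175: heading 324 -> 139
FD 20: (7,8) -> (-8.094,21.121) [heading=139, draw]
Final: pos=(-8.094,21.121), heading=139, 1 segment(s) drawn

Segment lengths:
  seg 1: (7,8) -> (-8.094,21.121), length = 20
Total = 20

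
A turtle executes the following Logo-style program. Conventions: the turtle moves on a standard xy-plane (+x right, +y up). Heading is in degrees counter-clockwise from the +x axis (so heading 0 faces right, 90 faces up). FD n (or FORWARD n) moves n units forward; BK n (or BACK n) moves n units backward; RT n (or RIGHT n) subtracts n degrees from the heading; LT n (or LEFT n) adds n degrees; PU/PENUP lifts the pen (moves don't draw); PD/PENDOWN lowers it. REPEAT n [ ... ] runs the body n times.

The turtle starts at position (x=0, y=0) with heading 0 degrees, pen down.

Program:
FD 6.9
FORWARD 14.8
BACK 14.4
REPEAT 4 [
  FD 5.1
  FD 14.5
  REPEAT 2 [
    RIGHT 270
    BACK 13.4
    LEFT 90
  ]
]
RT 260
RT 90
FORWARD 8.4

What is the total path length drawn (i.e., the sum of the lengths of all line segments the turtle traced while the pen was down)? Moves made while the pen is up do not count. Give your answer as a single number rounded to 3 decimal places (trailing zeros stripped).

Executing turtle program step by step:
Start: pos=(0,0), heading=0, pen down
FD 6.9: (0,0) -> (6.9,0) [heading=0, draw]
FD 14.8: (6.9,0) -> (21.7,0) [heading=0, draw]
BK 14.4: (21.7,0) -> (7.3,0) [heading=0, draw]
REPEAT 4 [
  -- iteration 1/4 --
  FD 5.1: (7.3,0) -> (12.4,0) [heading=0, draw]
  FD 14.5: (12.4,0) -> (26.9,0) [heading=0, draw]
  REPEAT 2 [
    -- iteration 1/2 --
    RT 270: heading 0 -> 90
    BK 13.4: (26.9,0) -> (26.9,-13.4) [heading=90, draw]
    LT 90: heading 90 -> 180
    -- iteration 2/2 --
    RT 270: heading 180 -> 270
    BK 13.4: (26.9,-13.4) -> (26.9,0) [heading=270, draw]
    LT 90: heading 270 -> 0
  ]
  -- iteration 2/4 --
  FD 5.1: (26.9,0) -> (32,0) [heading=0, draw]
  FD 14.5: (32,0) -> (46.5,0) [heading=0, draw]
  REPEAT 2 [
    -- iteration 1/2 --
    RT 270: heading 0 -> 90
    BK 13.4: (46.5,0) -> (46.5,-13.4) [heading=90, draw]
    LT 90: heading 90 -> 180
    -- iteration 2/2 --
    RT 270: heading 180 -> 270
    BK 13.4: (46.5,-13.4) -> (46.5,0) [heading=270, draw]
    LT 90: heading 270 -> 0
  ]
  -- iteration 3/4 --
  FD 5.1: (46.5,0) -> (51.6,0) [heading=0, draw]
  FD 14.5: (51.6,0) -> (66.1,0) [heading=0, draw]
  REPEAT 2 [
    -- iteration 1/2 --
    RT 270: heading 0 -> 90
    BK 13.4: (66.1,0) -> (66.1,-13.4) [heading=90, draw]
    LT 90: heading 90 -> 180
    -- iteration 2/2 --
    RT 270: heading 180 -> 270
    BK 13.4: (66.1,-13.4) -> (66.1,0) [heading=270, draw]
    LT 90: heading 270 -> 0
  ]
  -- iteration 4/4 --
  FD 5.1: (66.1,0) -> (71.2,0) [heading=0, draw]
  FD 14.5: (71.2,0) -> (85.7,0) [heading=0, draw]
  REPEAT 2 [
    -- iteration 1/2 --
    RT 270: heading 0 -> 90
    BK 13.4: (85.7,0) -> (85.7,-13.4) [heading=90, draw]
    LT 90: heading 90 -> 180
    -- iteration 2/2 --
    RT 270: heading 180 -> 270
    BK 13.4: (85.7,-13.4) -> (85.7,0) [heading=270, draw]
    LT 90: heading 270 -> 0
  ]
]
RT 260: heading 0 -> 100
RT 90: heading 100 -> 10
FD 8.4: (85.7,0) -> (93.972,1.459) [heading=10, draw]
Final: pos=(93.972,1.459), heading=10, 20 segment(s) drawn

Segment lengths:
  seg 1: (0,0) -> (6.9,0), length = 6.9
  seg 2: (6.9,0) -> (21.7,0), length = 14.8
  seg 3: (21.7,0) -> (7.3,0), length = 14.4
  seg 4: (7.3,0) -> (12.4,0), length = 5.1
  seg 5: (12.4,0) -> (26.9,0), length = 14.5
  seg 6: (26.9,0) -> (26.9,-13.4), length = 13.4
  seg 7: (26.9,-13.4) -> (26.9,0), length = 13.4
  seg 8: (26.9,0) -> (32,0), length = 5.1
  seg 9: (32,0) -> (46.5,0), length = 14.5
  seg 10: (46.5,0) -> (46.5,-13.4), length = 13.4
  seg 11: (46.5,-13.4) -> (46.5,0), length = 13.4
  seg 12: (46.5,0) -> (51.6,0), length = 5.1
  seg 13: (51.6,0) -> (66.1,0), length = 14.5
  seg 14: (66.1,0) -> (66.1,-13.4), length = 13.4
  seg 15: (66.1,-13.4) -> (66.1,0), length = 13.4
  seg 16: (66.1,0) -> (71.2,0), length = 5.1
  seg 17: (71.2,0) -> (85.7,0), length = 14.5
  seg 18: (85.7,0) -> (85.7,-13.4), length = 13.4
  seg 19: (85.7,-13.4) -> (85.7,0), length = 13.4
  seg 20: (85.7,0) -> (93.972,1.459), length = 8.4
Total = 230.1

Answer: 230.1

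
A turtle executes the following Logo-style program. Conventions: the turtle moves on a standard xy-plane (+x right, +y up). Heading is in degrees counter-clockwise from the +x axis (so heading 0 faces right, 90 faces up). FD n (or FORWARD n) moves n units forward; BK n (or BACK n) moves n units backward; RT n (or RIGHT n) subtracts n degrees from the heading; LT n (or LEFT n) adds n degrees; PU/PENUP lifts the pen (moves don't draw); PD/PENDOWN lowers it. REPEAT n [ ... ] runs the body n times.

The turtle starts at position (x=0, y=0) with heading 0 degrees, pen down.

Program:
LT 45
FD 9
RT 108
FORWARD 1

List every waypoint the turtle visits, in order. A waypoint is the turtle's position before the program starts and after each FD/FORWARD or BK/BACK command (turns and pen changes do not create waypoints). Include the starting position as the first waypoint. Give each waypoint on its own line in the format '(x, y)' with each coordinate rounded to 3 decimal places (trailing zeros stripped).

Executing turtle program step by step:
Start: pos=(0,0), heading=0, pen down
LT 45: heading 0 -> 45
FD 9: (0,0) -> (6.364,6.364) [heading=45, draw]
RT 108: heading 45 -> 297
FD 1: (6.364,6.364) -> (6.818,5.473) [heading=297, draw]
Final: pos=(6.818,5.473), heading=297, 2 segment(s) drawn
Waypoints (3 total):
(0, 0)
(6.364, 6.364)
(6.818, 5.473)

Answer: (0, 0)
(6.364, 6.364)
(6.818, 5.473)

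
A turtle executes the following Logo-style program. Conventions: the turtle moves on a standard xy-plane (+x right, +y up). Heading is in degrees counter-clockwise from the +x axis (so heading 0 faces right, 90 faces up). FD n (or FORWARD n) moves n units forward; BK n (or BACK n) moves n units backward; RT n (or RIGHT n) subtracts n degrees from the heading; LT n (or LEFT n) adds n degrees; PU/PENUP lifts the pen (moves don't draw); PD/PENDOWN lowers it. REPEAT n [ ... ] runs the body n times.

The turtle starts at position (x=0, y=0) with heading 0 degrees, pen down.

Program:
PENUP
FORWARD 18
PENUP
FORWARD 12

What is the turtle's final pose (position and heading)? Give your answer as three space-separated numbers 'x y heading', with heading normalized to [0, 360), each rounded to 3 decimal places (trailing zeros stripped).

Executing turtle program step by step:
Start: pos=(0,0), heading=0, pen down
PU: pen up
FD 18: (0,0) -> (18,0) [heading=0, move]
PU: pen up
FD 12: (18,0) -> (30,0) [heading=0, move]
Final: pos=(30,0), heading=0, 0 segment(s) drawn

Answer: 30 0 0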